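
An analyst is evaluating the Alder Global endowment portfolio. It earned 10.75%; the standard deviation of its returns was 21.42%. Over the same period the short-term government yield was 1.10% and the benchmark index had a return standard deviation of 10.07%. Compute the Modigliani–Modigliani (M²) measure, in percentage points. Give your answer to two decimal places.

5.64

Sharpe = (Rp − Rf) / σp = (10.75% − 1.10%) / 21.42% = 0.4505
M² = Rf + Sharpe × σm = 1.10% + 0.4505 × 10.07% = 5.6365%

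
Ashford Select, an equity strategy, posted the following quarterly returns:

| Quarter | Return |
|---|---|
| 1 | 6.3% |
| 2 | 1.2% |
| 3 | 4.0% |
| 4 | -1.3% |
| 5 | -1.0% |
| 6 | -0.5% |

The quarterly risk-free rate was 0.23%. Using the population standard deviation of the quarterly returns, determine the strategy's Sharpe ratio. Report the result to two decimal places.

0.43

r̄ = (6.3 + 1.2 + 4 − 1.3 − 1 − 0.5) / 6 = 1.4500%
Σ(r − r̄)² = 47.4550; population σ = √(47.4550/6) = 2.8123%
Sharpe = (r̄ − rf) / σ = (1.4500 − 0.23) / 2.8123 = 1.2200 / 2.8123 = 0.4338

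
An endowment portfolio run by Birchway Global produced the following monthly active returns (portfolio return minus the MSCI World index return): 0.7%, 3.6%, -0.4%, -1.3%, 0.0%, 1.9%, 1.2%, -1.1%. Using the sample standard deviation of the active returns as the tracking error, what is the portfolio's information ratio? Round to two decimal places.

0.35

Mean return r̄ = 4.60 / 8 = 0.5750%
Σ(r − r̄)² = 18.9150; sample σ = √(18.9150/7) = 1.6438%
IR = r̄ / tracking error = 0.5750 / 1.6438 = 0.3498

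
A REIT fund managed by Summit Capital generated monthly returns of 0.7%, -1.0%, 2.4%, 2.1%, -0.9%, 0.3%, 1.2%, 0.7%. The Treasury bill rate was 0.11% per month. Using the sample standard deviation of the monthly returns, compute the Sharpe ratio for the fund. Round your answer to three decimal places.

μ = (0.7 − 1 + 2.4 + 2.1 − 0.9 + 0.3 + 1.2 + 0.7) / 8 = 0.6875%
Sample std dev = √[10.7088 / 7] = 1.2369%
Sharpe = (μ − rf) / σ = (0.6875 − 0.11) / 1.2369 = 0.5775 / 1.2369 = 0.4669

0.467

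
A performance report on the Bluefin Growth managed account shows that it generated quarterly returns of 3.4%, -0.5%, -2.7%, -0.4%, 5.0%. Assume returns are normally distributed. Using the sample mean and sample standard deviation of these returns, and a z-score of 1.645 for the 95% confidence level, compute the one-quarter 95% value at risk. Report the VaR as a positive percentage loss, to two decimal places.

4.22

Mean return μ = 4.80 / 5 = 0.9600%
Σ(r − μ)² = (3.4 − 0.9600)² + (-0.5 − 0.9600)² + (-2.7 − 0.9600)² + … = 39.6520
sample σ = √(39.6520 / 4) = √9.9130 = 3.1485%
VaR = −(μ − z·σ) = −(0.9600 − 1.645 × 3.1485) = −(-4.2193) = 4.2193%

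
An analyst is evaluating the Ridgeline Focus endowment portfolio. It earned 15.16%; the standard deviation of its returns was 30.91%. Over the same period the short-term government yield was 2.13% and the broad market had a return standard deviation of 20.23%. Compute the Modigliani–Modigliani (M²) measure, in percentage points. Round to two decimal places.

10.66

Sharpe = (Rp − Rf) / σp = (15.16% − 2.13%) / 30.91% = 0.4215
M² = Rf + Sharpe × σm = 2.13% + 0.4215 × 20.23% = 10.6569%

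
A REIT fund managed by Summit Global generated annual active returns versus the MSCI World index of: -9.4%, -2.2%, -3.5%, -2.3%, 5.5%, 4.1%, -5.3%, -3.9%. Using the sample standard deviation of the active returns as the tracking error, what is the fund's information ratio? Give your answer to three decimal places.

r̄ = (-9.4 − 2.2 − 3.5 − 2.3 + 5.5 + 4.1 − 5.3 − 3.9) / 8 = -2.1250%
Σ(r − r̄)² = (-9.4 − (-2.1250))² + (-2.2 − (-2.1250))² + (-3.5 − (-2.1250))² + … = 164.9750
σ = √[164.9750 / 7] = 4.8547%
IR = r̄ / tracking error = -2.1250 / 4.8547 = -0.4377

-0.438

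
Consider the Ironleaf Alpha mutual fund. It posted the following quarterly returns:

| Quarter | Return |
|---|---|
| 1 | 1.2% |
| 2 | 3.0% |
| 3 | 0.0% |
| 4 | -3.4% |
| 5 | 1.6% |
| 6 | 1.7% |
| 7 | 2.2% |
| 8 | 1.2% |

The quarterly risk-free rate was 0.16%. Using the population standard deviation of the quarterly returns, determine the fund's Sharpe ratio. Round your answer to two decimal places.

0.43

Mean return μ = 7.50 / 8 = 0.9375%
Σ(r − μ)² = (1.2 − 0.9375)² + (3 − 0.9375)² + (0 − 0.9375)² + … = 26.6988
population σ = √(26.6988 / 8) = √3.3374 = 1.8269%
Sharpe = (μ − rf) / σ = (0.9375 − 0.16) / 1.8269 = 0.7775 / 1.8269 = 0.4256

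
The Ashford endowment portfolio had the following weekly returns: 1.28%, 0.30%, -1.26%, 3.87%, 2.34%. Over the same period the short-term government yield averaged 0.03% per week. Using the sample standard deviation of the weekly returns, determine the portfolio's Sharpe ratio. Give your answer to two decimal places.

0.65

Mean return r̄ = 6.530 / 5 = 1.3060%
Σ(r − r̄)² = 15.2403; sample σ = √(15.2403/4) = 1.9519%
Sharpe = (r̄ − rf) / σ = (1.3060 − 0.03) / 1.9519 = 1.2760 / 1.9519 = 0.6537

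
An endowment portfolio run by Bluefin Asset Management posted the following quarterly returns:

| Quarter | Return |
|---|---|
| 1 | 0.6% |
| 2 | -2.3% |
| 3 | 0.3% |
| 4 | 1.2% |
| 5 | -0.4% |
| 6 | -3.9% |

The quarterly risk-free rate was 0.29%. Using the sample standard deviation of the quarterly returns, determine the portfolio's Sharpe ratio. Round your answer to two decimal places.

-0.53

r̄ = (0.6 − 2.3 + 0.3 + 1.2 − 0.4 − 3.9) / 6 = -0.7500%
Sample σ = √[Σ(r − r̄)² / 5] = √[19.1750 / 5] = √3.8350 = 1.9583%
Sharpe = (r̄ − rf) / σ = (-0.7500 − 0.29) / 1.9583 = -1.0400 / 1.9583 = -0.5311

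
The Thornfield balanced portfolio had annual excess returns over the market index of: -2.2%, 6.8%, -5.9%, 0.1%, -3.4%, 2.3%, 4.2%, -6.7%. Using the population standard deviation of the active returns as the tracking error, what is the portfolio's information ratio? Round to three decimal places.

-0.133

r̄ = (-2.2 + 6.8 − 5.9 + 0.1 − 3.4 + 2.3 + 4.2 − 6.7) / 8 = -0.6000%
Population std dev = √[162.4000 / 8] = 4.5056%
IR = r̄ / tracking error = -0.6000 / 4.5056 = -0.1332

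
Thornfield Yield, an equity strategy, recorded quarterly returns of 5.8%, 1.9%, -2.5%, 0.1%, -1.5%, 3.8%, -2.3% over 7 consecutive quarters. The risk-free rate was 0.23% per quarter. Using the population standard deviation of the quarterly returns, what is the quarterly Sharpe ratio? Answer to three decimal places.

Mean return r̄ = 5.30 / 7 = 0.7571%
Population σ = √[Σ(r − r̄)² / 7] = √[61.4771 / 7] = √8.7824 = 2.9635%
Sharpe = (r̄ − rf) / σ = (0.7571 − 0.23) / 2.9635 = 0.5271 / 2.9635 = 0.1779

0.178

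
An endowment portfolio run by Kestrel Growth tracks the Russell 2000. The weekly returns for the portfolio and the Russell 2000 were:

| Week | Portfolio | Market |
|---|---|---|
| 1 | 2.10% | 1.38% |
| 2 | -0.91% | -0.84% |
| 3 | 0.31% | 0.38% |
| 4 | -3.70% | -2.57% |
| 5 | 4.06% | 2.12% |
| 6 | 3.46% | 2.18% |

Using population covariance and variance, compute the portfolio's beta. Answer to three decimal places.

r̄p = 0.8867%,  r̄m = 0.4417%
Cov = Σ(rp − r̄p)(rm − r̄m) / 6 = 4.5149
Var(rm) = Σ(rm − r̄m)² / 6 = 2.9059
β = Cov / Var = 4.5149 / 2.9059 = 1.5537

1.554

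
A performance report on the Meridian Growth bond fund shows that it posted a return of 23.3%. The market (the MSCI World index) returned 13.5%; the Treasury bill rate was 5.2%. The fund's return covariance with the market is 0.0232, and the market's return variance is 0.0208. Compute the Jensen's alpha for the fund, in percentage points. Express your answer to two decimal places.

8.84

β = Cov / Var = 0.0232 / 0.0208 = 1.1154
E[R] = Rf + β(Rm − Rf) = 5.2% + 1.1154 × (13.5% − 5.2%) = 14.4578%
α = Rp − E[R] = 23.3% − 14.4578% = 8.8422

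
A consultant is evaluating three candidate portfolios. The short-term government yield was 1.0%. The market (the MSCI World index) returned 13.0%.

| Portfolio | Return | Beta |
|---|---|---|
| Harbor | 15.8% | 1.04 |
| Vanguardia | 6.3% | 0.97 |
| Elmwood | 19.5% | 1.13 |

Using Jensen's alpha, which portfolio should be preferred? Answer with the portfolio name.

Elmwood

Harbor: α = 15.8% − [1.0% + 1.04 × (13.0% − 1.0%)] = 2.320
Vanguardia: α = 6.3% − [1.0% + 0.97 × (13.0% − 1.0%)] = -6.340
Elmwood: α = 19.5% − [1.0% + 1.13 × (13.0% − 1.0%)] = 4.940
Highest: Elmwood (4.940).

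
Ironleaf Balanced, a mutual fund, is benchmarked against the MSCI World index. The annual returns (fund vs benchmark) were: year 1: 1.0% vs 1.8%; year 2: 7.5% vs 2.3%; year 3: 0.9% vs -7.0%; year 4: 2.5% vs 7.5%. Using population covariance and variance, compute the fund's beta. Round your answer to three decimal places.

r̄p = 2.9750%,  r̄m = 1.1500%
Cov = Σ(rp − r̄p)(rm − r̄m) / 4 = 4.4538
Var(rm) = Σ(rm − r̄m)² / 4 = 27.1225
β = Cov / Var = 4.4538 / 27.1225 = 0.1642

0.164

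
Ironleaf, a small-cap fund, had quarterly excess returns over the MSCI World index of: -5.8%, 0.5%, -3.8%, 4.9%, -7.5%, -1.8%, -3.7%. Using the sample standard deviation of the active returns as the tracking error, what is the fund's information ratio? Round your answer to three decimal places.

r̄ = (-5.8 + 0.5 − 3.8 + 4.9 − 7.5 − 1.8 − 3.7) / 7 = -17.20 / 7 = -2.4571%
Σ(r − r̄)² = 103.2571; sample σ = √(103.2571/6) = 4.1484%
IR = r̄ / tracking error = -2.4571 / 4.1484 = -0.5923

-0.592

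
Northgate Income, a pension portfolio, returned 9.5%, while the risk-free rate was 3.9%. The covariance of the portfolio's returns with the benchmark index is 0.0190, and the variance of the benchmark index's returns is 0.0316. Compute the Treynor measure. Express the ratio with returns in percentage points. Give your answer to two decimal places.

β = Cov / Var = 0.0190 / 0.0316 = 0.6013
Treynor = (Rp − Rf) / β = (9.5% − 3.9%) / 0.6013 = 5.60 / 0.6013 = 9.3132

9.31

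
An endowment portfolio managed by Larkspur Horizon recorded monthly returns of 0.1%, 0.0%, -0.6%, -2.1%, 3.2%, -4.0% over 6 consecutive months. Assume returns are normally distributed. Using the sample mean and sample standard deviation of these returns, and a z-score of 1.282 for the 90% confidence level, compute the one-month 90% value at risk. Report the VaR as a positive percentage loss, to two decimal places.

3.66

r̄ = (0.1 + 0 − 0.6 − 2.1 + 3.2 − 4) / 6 = -3.40 / 6 = -0.5667%
Σ(r − r̄)² = 29.0933; sample σ = √(29.0933/5) = 2.4122%
VaR = −(r̄ − z·σ) = −(-0.5667 − 1.282 × 2.4122) = −(-3.6591) = 3.6591%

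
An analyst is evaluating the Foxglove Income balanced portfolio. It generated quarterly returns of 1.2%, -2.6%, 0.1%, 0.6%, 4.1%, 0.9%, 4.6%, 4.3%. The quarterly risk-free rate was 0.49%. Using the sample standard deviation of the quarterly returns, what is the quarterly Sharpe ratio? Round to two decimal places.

r̄ = (1.2 − 2.6 + 0.1 + 0.6 + 4.1 + 0.9 + 4.6 + 4.3) / 8 = 13.20 / 8 = 1.6500%
Sample std dev = √[44.0600 / 7] = 2.5088%
Sharpe = (r̄ − rf) / σ = (1.6500 − 0.49) / 2.5088 = 1.1600 / 2.5088 = 0.4624

0.46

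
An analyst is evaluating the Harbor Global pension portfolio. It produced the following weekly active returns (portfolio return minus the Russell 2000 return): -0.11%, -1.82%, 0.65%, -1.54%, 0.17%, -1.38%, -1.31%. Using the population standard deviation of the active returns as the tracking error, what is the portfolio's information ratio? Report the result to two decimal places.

μ = (-0.11 − 1.82 + 0.65 − 1.54 + 0.17 − 1.38 − 1.31) / 7 = -5.340 / 7 = -0.7629%
Population σ = √[Σ(r − μ)² / 7] = √[5.6943 / 7] = √0.8135 = 0.9019%
IR = μ / tracking error = -0.7629 / 0.9019 = -0.8459

-0.85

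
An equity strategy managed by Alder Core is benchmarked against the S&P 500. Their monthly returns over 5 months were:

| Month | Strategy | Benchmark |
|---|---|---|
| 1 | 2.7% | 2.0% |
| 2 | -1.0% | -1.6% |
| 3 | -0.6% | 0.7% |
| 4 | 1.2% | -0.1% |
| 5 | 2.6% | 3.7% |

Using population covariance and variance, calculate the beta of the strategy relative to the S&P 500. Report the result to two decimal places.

0.70

r̄p = 0.9800%,  r̄m = 0.9400%
Cov = Σ(rp − r̄p)(rm − r̄m) / 5 = 2.2948
Var(rm) = Σ(rm − r̄m)² / 5 = 3.2664
β = Cov / Var = 2.2948 / 3.2664 = 0.7025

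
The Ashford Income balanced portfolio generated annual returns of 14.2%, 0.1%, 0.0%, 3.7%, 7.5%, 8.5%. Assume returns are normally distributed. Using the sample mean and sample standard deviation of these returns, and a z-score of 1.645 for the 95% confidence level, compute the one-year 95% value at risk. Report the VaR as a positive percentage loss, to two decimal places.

3.38

μ = (14.2 + 0.1 + 0 + 3.7 + 7.5 + 8.5) / 6 = 5.6667%
Sample std dev = √[151.1733 / 5] = 5.4986%
VaR = −(μ − z·σ) = −(5.6667 − 1.645 × 5.4986) = −(-3.3785) = 3.3785%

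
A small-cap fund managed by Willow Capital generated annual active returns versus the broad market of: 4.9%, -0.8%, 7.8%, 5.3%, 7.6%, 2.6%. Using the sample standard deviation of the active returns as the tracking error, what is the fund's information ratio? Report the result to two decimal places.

1.40

Mean return r̄ = 27.40 / 6 = 4.5667%
Σ(r − r̄)² = (4.9 − 4.5667)² + (-0.8 − 4.5667)² + (7.8 − 4.5667)² + … = 52.9733
σ = √[52.9733 / 5] = 3.2549%
IR = r̄ / tracking error = 4.5667 / 3.2549 = 1.4030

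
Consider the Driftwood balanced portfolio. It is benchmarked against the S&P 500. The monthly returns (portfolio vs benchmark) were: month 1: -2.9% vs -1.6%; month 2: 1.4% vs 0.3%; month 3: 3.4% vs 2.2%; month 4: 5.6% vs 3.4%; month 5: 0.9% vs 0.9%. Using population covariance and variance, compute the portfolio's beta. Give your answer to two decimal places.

1.64

r̄p = 1.6800%,  r̄m = 1.0400%
Cov = Σ(rp − r̄p)(rm − r̄m) / 5 = 4.7308
Var(rm) = Σ(rm − r̄m)² / 5 = 2.8904
β = Cov / Var = 4.7308 / 2.8904 = 1.6367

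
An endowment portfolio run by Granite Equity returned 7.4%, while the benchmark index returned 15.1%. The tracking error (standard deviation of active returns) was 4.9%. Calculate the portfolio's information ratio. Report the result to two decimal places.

-1.57

IR = (Rp − Rb) / TE = (7.4% − 15.1%) / 4.9% = -7.70% / 4.9% = -1.5714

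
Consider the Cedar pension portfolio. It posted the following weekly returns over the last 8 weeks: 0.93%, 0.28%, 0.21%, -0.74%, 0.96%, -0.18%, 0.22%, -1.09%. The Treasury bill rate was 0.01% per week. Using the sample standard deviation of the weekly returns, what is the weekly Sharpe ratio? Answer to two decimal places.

Mean return μ = 0.590 / 8 = 0.0738%
Sample σ = √[Σ(r − μ)² / 7] = √[3.6820 / 7] = √0.5260 = 0.7253%
Sharpe = (μ − rf) / σ = (0.0738 − 0.01) / 0.7253 = 0.0638 / 0.7253 = 0.0880

0.09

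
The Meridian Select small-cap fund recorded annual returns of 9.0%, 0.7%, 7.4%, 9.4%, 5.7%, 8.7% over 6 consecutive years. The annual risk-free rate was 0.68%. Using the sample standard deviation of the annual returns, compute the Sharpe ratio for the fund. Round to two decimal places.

1.87

r̄ = (9 + 0.7 + 7.4 + 9.4 + 5.7 + 8.7) / 6 = 40.90 / 6 = 6.8167%
Σ(r − r̄)² = (9 − 6.8167)² + (0.7 − 6.8167)² + (7.4 − 6.8167)² + … = 53.9883
sample σ = √(53.9883 / 5) = √10.7977 = 3.2860%
Sharpe = (r̄ − rf) / σ = (6.8167 − 0.68) / 3.2860 = 6.1367 / 3.2860 = 1.8675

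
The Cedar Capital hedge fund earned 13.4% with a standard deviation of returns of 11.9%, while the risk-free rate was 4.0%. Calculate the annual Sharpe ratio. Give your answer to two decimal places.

0.79

Sharpe = (Rp − Rf) / σp = (13.4% − 4.0%) / 11.9% = 9.40% / 11.9% = 0.7899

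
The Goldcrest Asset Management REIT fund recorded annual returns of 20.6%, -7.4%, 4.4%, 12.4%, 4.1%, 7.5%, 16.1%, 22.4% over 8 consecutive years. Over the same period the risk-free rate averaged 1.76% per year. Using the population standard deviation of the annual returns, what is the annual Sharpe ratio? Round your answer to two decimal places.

0.89

r̄ = (20.6 − 7.4 + 4.4 + 12.4 + 4.1 + 7.5 + 16.1 + 22.4) / 8 = 80.10 / 8 = 10.0125%
Σ(r − r̄)² = 684.2688; population σ = √(684.2688/8) = 9.2484%
Sharpe = (r̄ − rf) / σ = (10.0125 − 1.76) / 9.2484 = 8.2525 / 9.2484 = 0.8923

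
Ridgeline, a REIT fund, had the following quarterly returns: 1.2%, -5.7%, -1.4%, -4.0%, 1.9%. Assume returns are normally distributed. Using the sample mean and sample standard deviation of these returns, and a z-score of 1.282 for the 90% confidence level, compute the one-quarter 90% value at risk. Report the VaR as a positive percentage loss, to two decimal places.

r̄ = (1.2 − 5.7 − 1.4 − 4 + 1.9) / 5 = -8.00 / 5 = -1.6000%
Σ(r − r̄)² = (1.2 − (-1.6000))² + (-5.7 − (-1.6000))² + … = 42.7000
σ = √[42.7000 / 4] = 3.2673%
VaR = −(r̄ − z·σ) = −(-1.6000 − 1.282 × 3.2673) = −(-5.7887) = 5.7887%

5.79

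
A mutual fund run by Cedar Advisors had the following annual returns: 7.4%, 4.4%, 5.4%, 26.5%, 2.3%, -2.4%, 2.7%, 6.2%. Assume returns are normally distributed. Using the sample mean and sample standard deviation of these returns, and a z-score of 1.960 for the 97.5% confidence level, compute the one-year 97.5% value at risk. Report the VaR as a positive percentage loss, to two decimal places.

10.29

r̄ = (7.4 + 4.4 + 5.4 + 26.5 + 2.3 − 2.4 + 2.7 + 6.2) / 8 = 6.5625%
Sample σ = √[Σ(r − r̄)² / 7] = √[517.7788 / 7] = √73.9684 = 8.6005%
VaR = −(r̄ − z·σ) = −(6.5625 − 1.960 × 8.6005) = −(-10.2945) = 10.2945%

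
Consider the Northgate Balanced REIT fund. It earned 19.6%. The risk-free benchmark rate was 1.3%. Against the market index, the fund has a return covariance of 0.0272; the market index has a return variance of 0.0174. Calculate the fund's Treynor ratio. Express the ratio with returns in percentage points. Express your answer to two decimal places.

β = Cov / Var = 0.0272 / 0.0174 = 1.5632
Treynor = (Rp − Rf) / β = (19.6% − 1.3%) / 1.5632 = 18.30 / 1.5632 = 11.7068

11.71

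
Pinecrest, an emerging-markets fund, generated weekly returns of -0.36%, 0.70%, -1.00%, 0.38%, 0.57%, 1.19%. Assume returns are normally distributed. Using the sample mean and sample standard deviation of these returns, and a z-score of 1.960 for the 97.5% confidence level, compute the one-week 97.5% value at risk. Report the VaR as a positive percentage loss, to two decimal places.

1.31

Mean return r̄ = 1.480 / 6 = 0.2467%
Sample σ = √[Σ(r − r̄)² / 5] = √[3.1399 / 5] = √0.6280 = 0.7925%
VaR = −(r̄ − z·σ) = −(0.2467 − 1.960 × 0.7925) = −(-1.3066) = 1.3066%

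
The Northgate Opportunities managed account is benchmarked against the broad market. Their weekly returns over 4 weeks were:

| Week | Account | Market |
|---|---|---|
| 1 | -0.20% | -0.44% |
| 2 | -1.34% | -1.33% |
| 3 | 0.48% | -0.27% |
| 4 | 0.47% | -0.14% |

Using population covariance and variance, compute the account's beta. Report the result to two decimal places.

1.56

r̄p = -0.1475%,  r̄m = -0.5450%
Cov = Σ(rp − r̄p)(rm − r̄m) / 4 = 0.3383
Var(rm) = Σ(rm − r̄m)² / 4 = 0.2167
β = Cov / Var = 0.3383 / 0.2167 = 1.5611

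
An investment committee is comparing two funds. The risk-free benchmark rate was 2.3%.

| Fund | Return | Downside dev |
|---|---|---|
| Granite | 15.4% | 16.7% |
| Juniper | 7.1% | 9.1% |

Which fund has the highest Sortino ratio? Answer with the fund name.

Granite: Sortino ratio = (15.4% − 2.3%) / 16.7% = 0.784
Juniper: Sortino ratio = (7.1% − 2.3%) / 9.1% = 0.527
Highest: Granite (0.784).

Granite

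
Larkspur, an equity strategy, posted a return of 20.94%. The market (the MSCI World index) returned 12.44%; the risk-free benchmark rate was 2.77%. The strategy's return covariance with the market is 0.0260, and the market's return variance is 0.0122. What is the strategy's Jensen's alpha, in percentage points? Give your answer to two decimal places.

-2.44

β = Cov / Var = 0.0260 / 0.0122 = 2.1311
E[R] = Rf + β(Rm − Rf) = 2.77% + 2.1311 × (12.44% − 2.77%) = 23.3777%
α = Rp − E[R] = 20.94% − 23.3777% = -2.4377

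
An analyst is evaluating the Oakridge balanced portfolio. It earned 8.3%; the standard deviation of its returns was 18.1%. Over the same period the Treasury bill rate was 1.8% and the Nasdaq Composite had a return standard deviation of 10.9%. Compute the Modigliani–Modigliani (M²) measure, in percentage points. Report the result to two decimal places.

Sharpe = (Rp − Rf) / σp = (8.3% − 1.8%) / 18.1% = 0.3591
M² = Rf + Sharpe × σm = 1.8% + 0.3591 × 10.9% = 5.7142%

5.71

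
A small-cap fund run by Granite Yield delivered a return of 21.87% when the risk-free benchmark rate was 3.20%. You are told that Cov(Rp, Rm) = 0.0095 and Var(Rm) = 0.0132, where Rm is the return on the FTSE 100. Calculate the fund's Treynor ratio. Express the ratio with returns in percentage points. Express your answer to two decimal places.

25.94

β = Cov / Var = 0.0095 / 0.0132 = 0.7197
Treynor = (Rp − Rf) / β = (21.87% − 3.20%) / 0.7197 = 18.67 / 0.7197 = 25.9414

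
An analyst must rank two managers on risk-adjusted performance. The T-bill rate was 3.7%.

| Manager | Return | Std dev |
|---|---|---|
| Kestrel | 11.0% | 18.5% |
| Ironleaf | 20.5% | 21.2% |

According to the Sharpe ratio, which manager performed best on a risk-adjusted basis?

Kestrel: Sharpe ratio = (11.0% − 3.7%) / 18.5% = 0.395
Ironleaf: Sharpe ratio = (20.5% − 3.7%) / 21.2% = 0.792
Highest: Ironleaf (0.792).

Ironleaf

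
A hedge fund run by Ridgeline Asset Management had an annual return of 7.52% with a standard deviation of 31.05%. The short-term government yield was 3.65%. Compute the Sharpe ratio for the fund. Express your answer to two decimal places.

0.12

Sharpe = (Rp − Rf) / σp = (7.52% − 3.65%) / 31.05% = 3.87% / 31.05% = 0.1246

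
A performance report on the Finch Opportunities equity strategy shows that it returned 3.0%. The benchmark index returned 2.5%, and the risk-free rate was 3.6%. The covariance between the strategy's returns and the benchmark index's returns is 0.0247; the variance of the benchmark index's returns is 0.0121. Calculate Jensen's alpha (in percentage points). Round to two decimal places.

β = Cov / Var = 0.0247 / 0.0121 = 2.0413
E[R] = Rf + β(Rm − Rf) = 3.6% + 2.0413 × (2.5% − 3.6%) = 1.3546%
α = Rp − E[R] = 3.0% − 1.3546% = 1.6454

1.65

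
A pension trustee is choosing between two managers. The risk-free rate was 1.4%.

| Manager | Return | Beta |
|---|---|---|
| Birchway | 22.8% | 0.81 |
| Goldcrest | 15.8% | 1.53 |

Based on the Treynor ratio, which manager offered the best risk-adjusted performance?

Birchway: Treynor = (22.8% − 1.4%) / 0.81 = 26.420
Goldcrest: Treynor = (15.8% − 1.4%) / 1.53 = 9.412
Highest: Birchway (26.420).

Birchway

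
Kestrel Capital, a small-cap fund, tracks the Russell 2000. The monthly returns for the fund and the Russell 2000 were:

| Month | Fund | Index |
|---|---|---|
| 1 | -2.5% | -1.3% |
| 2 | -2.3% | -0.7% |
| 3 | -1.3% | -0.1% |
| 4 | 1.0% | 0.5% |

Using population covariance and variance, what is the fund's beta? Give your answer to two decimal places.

r̄p = -1.2750%,  r̄m = -0.4000%
Cov = Σ(rp − r̄p)(rm − r̄m) / 4 = 0.8625
Var(rm) = Σ(rm − r̄m)² / 4 = 0.4500
β = Cov / Var = 0.8625 / 0.4500 = 1.9167

1.92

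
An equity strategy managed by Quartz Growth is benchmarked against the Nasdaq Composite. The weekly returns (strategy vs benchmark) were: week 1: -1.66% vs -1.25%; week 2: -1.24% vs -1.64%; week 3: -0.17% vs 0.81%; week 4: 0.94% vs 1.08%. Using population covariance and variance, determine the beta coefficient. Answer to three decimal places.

0.765

r̄p = -0.5325%,  r̄m = -0.2500%
Cov = Σ(rp − r̄p)(rm − r̄m) / 4 = 1.1134
Var(rm) = Σ(rm − r̄m)² / 4 = 1.4562
β = Cov / Var = 1.1134 / 1.4562 = 0.7646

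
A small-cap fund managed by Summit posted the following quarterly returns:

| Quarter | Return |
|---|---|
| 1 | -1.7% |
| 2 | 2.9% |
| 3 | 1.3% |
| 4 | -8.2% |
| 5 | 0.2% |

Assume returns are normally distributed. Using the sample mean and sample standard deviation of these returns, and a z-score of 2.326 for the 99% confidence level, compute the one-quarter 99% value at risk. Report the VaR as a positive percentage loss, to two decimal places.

Mean return r̄ = -5.50 / 5 = -1.1000%
Σ(r − r̄)² = (-1.7 − (-1.1000))² + (2.9 − (-1.1000))² + … = 74.2200
σ = √[74.2200 / 4] = 4.3076%
VaR = −(r̄ − z·σ) = −(-1.1000 − 2.326 × 4.3076) = −(-11.1195) = 11.1195%

11.12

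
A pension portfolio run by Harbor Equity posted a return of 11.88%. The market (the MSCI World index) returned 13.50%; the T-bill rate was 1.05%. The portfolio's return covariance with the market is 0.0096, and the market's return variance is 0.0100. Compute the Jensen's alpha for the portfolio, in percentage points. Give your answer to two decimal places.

-1.12

β = Cov / Var = 0.0096 / 0.0100 = 0.9600
E[R] = Rf + β(Rm − Rf) = 1.05% + 0.9600 × (13.50% − 1.05%) = 13.0020%
α = Rp − E[R] = 11.88% − 13.0020% = -1.1220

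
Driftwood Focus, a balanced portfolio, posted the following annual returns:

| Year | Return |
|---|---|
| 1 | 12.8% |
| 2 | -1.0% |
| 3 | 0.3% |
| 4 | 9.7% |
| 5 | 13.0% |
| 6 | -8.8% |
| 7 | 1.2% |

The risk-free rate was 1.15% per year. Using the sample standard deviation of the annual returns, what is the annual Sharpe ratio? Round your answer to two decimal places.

0.33

Mean return μ = 27.20 / 7 = 3.8857%
Σ(r − μ)² = 401.2086; sample σ = √(401.2086/6) = 8.1773%
Sharpe = (μ − rf) / σ = (3.8857 − 1.15) / 8.1773 = 2.7357 / 8.1773 = 0.3345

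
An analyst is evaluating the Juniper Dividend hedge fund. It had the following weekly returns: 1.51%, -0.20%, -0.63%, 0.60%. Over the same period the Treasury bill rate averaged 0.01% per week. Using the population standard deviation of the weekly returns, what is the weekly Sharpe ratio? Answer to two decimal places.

Mean return μ = 1.280 / 4 = 0.3200%
Population std dev = √[2.6674 / 4] = 0.8166%
Sharpe = (μ − rf) / σ = (0.3200 − 0.01) / 0.8166 = 0.3100 / 0.8166 = 0.3796

0.38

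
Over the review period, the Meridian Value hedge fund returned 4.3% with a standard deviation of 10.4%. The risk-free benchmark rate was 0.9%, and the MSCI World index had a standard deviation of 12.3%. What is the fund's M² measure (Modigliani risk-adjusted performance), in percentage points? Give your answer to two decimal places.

Sharpe = (Rp − Rf) / σp = (4.3% − 0.9%) / 10.4% = 0.3269
M² = Rf + Sharpe × σm = 0.9% + 0.3269 × 12.3% = 4.9209%

4.92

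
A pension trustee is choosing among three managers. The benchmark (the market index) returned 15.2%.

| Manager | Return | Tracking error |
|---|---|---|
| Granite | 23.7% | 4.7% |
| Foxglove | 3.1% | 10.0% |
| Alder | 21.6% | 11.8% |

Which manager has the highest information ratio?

Granite

Granite: IR = (23.7% − 15.2%) / 4.7% = 1.809
Foxglove: IR = (3.1% − 15.2%) / 10.0% = -1.210
Alder: IR = (21.6% − 15.2%) / 11.8% = 0.542
Highest: Granite (1.809).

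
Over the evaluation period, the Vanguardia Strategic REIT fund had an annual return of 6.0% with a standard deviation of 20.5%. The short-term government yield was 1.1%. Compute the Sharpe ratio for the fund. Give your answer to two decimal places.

0.24

Sharpe = (Rp − Rf) / σp = (6.0% − 1.1%) / 20.5% = 4.90% / 20.5% = 0.2390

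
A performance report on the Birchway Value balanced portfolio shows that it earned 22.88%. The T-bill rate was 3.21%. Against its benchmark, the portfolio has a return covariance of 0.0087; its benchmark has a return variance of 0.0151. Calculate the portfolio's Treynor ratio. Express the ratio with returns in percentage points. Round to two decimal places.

34.14

β = Cov / Var = 0.0087 / 0.0151 = 0.5762
Treynor = (Rp − Rf) / β = (22.88% − 3.21%) / 0.5762 = 19.67 / 0.5762 = 34.1375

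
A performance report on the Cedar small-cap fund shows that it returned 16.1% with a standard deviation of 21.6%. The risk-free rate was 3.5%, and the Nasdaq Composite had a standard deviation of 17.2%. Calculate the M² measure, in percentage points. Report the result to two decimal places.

Sharpe = (Rp − Rf) / σp = (16.1% − 3.5%) / 21.6% = 0.5833
M² = Rf + Sharpe × σm = 3.5% + 0.5833 × 17.2% = 13.5328%

13.53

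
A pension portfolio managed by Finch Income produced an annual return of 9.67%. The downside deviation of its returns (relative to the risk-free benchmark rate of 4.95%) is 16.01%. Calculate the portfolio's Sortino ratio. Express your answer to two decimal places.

0.29

Sortino = (Rp − Rf) / σd = (9.67% − 4.95%) / 16.01% = 4.72% / 16.01% = 0.2948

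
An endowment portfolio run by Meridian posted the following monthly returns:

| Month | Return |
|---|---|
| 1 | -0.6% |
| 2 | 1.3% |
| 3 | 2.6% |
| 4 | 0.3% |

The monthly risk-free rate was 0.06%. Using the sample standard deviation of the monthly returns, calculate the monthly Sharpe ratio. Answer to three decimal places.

r̄ = (-0.6 + 1.3 + 2.6 + 0.3) / 4 = 3.60 / 4 = 0.9000%
Σ(r − r̄)² = (-0.6 − 0.9000)² + (1.3 − 0.9000)² + … = 5.6600
σ = √[5.6600 / 3] = 1.3736%
Sharpe = (r̄ − rf) / σ = (0.9000 − 0.06) / 1.3736 = 0.8400 / 1.3736 = 0.6115

0.612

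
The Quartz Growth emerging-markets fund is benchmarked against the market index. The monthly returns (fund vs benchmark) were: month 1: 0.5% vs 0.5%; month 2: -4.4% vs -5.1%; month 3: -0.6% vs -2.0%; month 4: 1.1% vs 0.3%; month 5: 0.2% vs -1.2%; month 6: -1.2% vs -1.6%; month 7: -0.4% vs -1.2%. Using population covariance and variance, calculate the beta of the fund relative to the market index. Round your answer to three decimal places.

0.936

r̄p = -0.6857%,  r̄m = -1.4714%
Cov = Σ(rp − r̄p)(rm − r̄m) / 7 = 2.7596
Var(rm) = Σ(rm − r̄m)² / 7 = 2.9478
β = Cov / Var = 2.7596 / 2.9478 = 0.9362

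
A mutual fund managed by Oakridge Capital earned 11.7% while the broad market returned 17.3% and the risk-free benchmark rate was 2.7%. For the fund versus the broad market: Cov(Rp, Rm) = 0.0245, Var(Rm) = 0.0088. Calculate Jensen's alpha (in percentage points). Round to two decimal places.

β = Cov / Var = 0.0245 / 0.0088 = 2.7841
E[R] = Rf + β(Rm − Rf) = 2.7% + 2.7841 × (17.3% − 2.7%) = 43.3479%
α = Rp − E[R] = 11.7% − 43.3479% = -31.6479

-31.65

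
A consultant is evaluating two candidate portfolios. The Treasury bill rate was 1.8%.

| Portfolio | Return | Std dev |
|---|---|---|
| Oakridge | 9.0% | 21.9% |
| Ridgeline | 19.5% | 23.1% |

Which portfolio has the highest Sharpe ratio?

Ridgeline

Oakridge: Sharpe ratio = (9.0% − 1.8%) / 21.9% = 0.329
Ridgeline: Sharpe ratio = (19.5% − 1.8%) / 23.1% = 0.766
Highest: Ridgeline (0.766).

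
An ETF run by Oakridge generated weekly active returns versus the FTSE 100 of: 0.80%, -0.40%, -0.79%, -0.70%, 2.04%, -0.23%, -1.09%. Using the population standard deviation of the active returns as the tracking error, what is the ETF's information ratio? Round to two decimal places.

-0.05

μ = (0.8 − 0.4 − 0.79 − 0.7 + 2.04 − 0.23 − 1.09) / 7 = -0.370 / 7 = -0.0529%
Σ(r − μ)² = (0.8 − (-0.0529))² + (-0.4 − (-0.0529))² + (-0.79 − (-0.0529))² + … = 7.2971
population σ = √(7.2971 / 7) = √1.0424 = 1.0210%
IR = μ / tracking error = -0.0529 / 1.0210 = -0.0518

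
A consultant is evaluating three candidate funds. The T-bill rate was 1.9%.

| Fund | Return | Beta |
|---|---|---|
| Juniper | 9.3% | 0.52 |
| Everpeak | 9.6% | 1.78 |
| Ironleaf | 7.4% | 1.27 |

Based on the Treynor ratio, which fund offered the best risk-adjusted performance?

Juniper: Treynor = (9.3% − 1.9%) / 0.52 = 14.231
Everpeak: Treynor = (9.6% − 1.9%) / 1.78 = 4.326
Ironleaf: Treynor = (7.4% − 1.9%) / 1.27 = 4.331
Highest: Juniper (14.231).

Juniper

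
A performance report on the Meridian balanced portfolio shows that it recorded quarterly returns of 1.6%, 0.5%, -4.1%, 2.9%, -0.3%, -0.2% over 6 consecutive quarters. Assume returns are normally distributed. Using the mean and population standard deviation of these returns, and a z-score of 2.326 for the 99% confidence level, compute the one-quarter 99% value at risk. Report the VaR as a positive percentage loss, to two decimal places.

Mean return r̄ = 0.40 / 6 = 0.0667%
Σ(r − r̄)² = (1.6 − 0.0667)² + (0.5 − 0.0667)² + … = 28.1333
population σ = √(28.1333 / 6) = √4.6889 = 2.1654%
VaR = −(r̄ − z·σ) = −(0.0667 − 2.326 × 2.1654) = −(-4.9700) = 4.9700%

4.97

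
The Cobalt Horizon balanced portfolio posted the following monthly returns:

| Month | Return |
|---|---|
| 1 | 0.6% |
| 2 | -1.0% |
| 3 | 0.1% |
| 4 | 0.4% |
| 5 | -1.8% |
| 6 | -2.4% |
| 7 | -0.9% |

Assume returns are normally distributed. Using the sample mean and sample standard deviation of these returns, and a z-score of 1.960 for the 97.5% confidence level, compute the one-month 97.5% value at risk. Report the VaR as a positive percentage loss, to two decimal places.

Mean return r̄ = -5.00 / 7 = -0.7143%
Sample σ = √[Σ(r − r̄)² / 6] = √[7.7686 / 6] = √1.2948 = 1.1379%
VaR = −(r̄ − z·σ) = −(-0.7143 − 1.960 × 1.1379) = −(-2.9446) = 2.9446%

2.94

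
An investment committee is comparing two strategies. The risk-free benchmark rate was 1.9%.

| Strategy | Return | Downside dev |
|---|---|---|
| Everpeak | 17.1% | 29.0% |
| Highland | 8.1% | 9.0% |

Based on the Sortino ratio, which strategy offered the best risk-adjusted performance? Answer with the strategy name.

Highland

Everpeak: Sortino ratio = (17.1% − 1.9%) / 29.0% = 0.524
Highland: Sortino ratio = (8.1% − 1.9%) / 9.0% = 0.689
Highest: Highland (0.689).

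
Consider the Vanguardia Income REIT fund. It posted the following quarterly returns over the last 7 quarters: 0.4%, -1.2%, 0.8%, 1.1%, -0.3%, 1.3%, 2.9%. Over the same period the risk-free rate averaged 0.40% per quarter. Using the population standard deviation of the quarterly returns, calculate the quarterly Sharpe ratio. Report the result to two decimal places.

μ = (0.4 − 1.2 + 0.8 + 1.1 − 0.3 + 1.3 + 2.9) / 7 = 5.00 / 7 = 0.7143%
Σ(r − μ)² = (0.4 − 0.7143)² + (-1.2 − 0.7143)² + … = 10.0686
σ = √[10.0686 / 7] = 1.1993%
Sharpe = (μ − rf) / σ = (0.7143 − 0.4) / 1.1993 = 0.3143 / 1.1993 = 0.2621

0.26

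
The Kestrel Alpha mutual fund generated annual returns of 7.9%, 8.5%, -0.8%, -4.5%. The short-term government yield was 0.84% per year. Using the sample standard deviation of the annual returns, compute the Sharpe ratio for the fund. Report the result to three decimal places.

0.300

r̄ = (7.9 + 8.5 − 0.8 − 4.5) / 4 = 2.7750%
Σ(r − r̄)² = (7.9 − 2.7750)² + (8.5 − 2.7750)² + … = 124.7475
sample σ = √(124.7475 / 3) = √41.5825 = 6.4484%
Sharpe = (r̄ − rf) / σ = (2.7750 − 0.84) / 6.4484 = 1.9350 / 6.4484 = 0.3001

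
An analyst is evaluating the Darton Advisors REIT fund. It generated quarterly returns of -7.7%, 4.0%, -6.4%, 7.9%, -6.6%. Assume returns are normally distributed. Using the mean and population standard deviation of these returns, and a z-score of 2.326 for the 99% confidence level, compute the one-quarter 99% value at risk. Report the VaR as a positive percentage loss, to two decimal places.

16.72

r̄ = (-7.7 + 4 − 6.4 + 7.9 − 6.6) / 5 = -8.80 / 5 = -1.7600%
Population σ = √[Σ(r − r̄)² / 5] = √[206.7320 / 5] = √41.3464 = 6.4301%
VaR = −(r̄ − z·σ) = −(-1.7600 − 2.326 × 6.4301) = −(-16.7164) = 16.7164%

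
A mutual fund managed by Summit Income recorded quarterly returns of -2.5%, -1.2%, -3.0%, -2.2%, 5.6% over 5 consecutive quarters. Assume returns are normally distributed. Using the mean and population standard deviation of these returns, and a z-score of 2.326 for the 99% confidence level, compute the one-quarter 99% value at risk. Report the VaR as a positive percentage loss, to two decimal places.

8.07

r̄ = (-2.5 − 1.2 − 3 − 2.2 + 5.6) / 5 = -0.6600%
Population σ = √[Σ(r − r̄)² / 5] = √[50.7120 / 5] = √10.1424 = 3.1847%
VaR = −(r̄ − z·σ) = −(-0.6600 − 2.326 × 3.1847) = −(-8.0676) = 8.0676%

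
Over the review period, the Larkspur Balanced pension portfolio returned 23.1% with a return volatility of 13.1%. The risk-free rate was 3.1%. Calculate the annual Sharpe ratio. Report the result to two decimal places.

1.53

Sharpe = (Rp − Rf) / σp = (23.1% − 3.1%) / 13.1% = 20.00% / 13.1% = 1.5267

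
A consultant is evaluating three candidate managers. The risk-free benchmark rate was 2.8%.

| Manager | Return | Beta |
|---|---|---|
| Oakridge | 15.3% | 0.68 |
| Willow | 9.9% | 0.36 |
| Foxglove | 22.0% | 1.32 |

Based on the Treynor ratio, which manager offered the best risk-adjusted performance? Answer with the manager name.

Oakridge: Treynor = (15.3% − 2.8%) / 0.68 = 18.382
Willow: Treynor = (9.9% − 2.8%) / 0.36 = 19.722
Foxglove: Treynor = (22.0% − 2.8%) / 1.32 = 14.545
Highest: Willow (19.722).

Willow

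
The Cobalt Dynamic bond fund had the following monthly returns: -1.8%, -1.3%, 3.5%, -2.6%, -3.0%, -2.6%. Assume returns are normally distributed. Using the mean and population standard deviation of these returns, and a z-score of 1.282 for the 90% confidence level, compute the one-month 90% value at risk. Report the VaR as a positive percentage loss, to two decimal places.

Mean return μ = -7.80 / 6 = -1.3000%
Σ(r − μ)² = 29.5600; population σ = √(29.5600/6) = 2.2196%
VaR = −(μ − z·σ) = −(-1.3000 − 1.282 × 2.2196) = −(-4.1455) = 4.1455%

4.15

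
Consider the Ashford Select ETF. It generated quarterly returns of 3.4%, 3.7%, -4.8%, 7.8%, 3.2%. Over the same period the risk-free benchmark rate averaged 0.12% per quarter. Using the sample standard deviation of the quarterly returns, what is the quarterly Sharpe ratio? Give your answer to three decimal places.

0.554

μ = (3.4 + 3.7 − 4.8 + 7.8 + 3.2) / 5 = 2.6600%
Sample std dev = √[83.9920 / 4] = 4.5824%
Sharpe = (μ − rf) / σ = (2.6600 − 0.12) / 4.5824 = 2.5400 / 4.5824 = 0.5543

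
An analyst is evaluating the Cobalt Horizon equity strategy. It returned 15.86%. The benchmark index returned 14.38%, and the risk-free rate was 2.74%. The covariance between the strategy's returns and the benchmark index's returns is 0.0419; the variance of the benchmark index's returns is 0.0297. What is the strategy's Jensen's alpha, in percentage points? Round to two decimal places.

β = Cov / Var = 0.0419 / 0.0297 = 1.4108
E[R] = Rf + β(Rm − Rf) = 2.74% + 1.4108 × (14.38% − 2.74%) = 19.1617%
α = Rp − E[R] = 15.86% − 19.1617% = -3.3017

-3.30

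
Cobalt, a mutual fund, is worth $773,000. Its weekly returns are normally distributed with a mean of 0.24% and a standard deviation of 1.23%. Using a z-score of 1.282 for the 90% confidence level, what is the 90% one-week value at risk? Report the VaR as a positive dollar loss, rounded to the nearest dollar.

$10,334

Return at the 90% tail: μ − z·σ = 0.24% − 1.282 × 1.23% = 0.24 − 1.57686 = -1.33686%
VaR = −(-1.33686%) × $773,000 = 1.33686% × $773,000 = $10,334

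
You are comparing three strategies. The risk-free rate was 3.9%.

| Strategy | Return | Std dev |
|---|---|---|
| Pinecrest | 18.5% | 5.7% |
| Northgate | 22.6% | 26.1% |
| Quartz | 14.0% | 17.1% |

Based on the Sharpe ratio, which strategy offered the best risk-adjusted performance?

Pinecrest

Pinecrest: Sharpe ratio = (18.5% − 3.9%) / 5.7% = 2.561
Northgate: Sharpe ratio = (22.6% − 3.9%) / 26.1% = 0.716
Quartz: Sharpe ratio = (14.0% − 3.9%) / 17.1% = 0.591
Highest: Pinecrest (2.561).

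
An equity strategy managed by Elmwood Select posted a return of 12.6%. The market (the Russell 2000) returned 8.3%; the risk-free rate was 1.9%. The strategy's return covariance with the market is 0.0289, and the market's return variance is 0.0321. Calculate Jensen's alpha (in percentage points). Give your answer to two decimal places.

β = Cov / Var = 0.0289 / 0.0321 = 0.9003
E[R] = Rf + β(Rm − Rf) = 1.9% + 0.9003 × (8.3% − 1.9%) = 7.6619%
α = Rp − E[R] = 12.6% − 7.6619% = 4.9381

4.94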